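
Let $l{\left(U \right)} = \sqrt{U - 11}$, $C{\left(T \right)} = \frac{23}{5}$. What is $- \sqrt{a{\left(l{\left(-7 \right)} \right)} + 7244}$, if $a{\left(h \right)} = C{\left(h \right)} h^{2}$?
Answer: $- \frac{\sqrt{179030}}{5} \approx -84.624$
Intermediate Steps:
$C{\left(T \right)} = \frac{23}{5}$ ($C{\left(T \right)} = 23 \cdot \frac{1}{5} = \frac{23}{5}$)
$l{\left(U \right)} = \sqrt{-11 + U}$
$a{\left(h \right)} = \frac{23 h^{2}}{5}$
$- \sqrt{a{\left(l{\left(-7 \right)} \right)} + 7244} = - \sqrt{\frac{23 \left(\sqrt{-11 - 7}\right)^{2}}{5} + 7244} = - \sqrt{\frac{23 \left(\sqrt{-18}\right)^{2}}{5} + 7244} = - \sqrt{\frac{23 \left(3 i \sqrt{2}\right)^{2}}{5} + 7244} = - \sqrt{\frac{23}{5} \left(-18\right) + 7244} = - \sqrt{- \frac{414}{5} + 7244} = - \sqrt{\frac{35806}{5}} = - \frac{\sqrt{179030}}{5}$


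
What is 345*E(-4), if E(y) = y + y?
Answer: -2760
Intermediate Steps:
E(y) = 2*y
345*E(-4) = 345*(2*(-4)) = 345*(-8) = -2760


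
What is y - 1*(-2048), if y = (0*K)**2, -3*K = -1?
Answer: 2048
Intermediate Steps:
K = 1/3 (K = -1/3*(-1) = 1/3 ≈ 0.33333)
y = 0 (y = (0*(1/3))**2 = 0**2 = 0)
y - 1*(-2048) = 0 - 1*(-2048) = 0 + 2048 = 2048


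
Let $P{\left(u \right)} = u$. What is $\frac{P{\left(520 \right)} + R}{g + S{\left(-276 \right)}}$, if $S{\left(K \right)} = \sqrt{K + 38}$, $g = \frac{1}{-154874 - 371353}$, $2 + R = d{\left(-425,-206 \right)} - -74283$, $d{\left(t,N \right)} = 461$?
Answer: $- \frac{39604896474}{65905735615903} - \frac{20841165856823598 i \sqrt{238}}{65905735615903} \approx -0.00060093 - 4878.5 i$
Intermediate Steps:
$R = 74742$ ($R = -2 + \left(461 - -74283\right) = -2 + \left(461 + 74283\right) = -2 + 74744 = 74742$)
$g = - \frac{1}{526227}$ ($g = \frac{1}{-526227} = - \frac{1}{526227} \approx -1.9003 \cdot 10^{-6}$)
$S{\left(K \right)} = \sqrt{38 + K}$
$\frac{P{\left(520 \right)} + R}{g + S{\left(-276 \right)}} = \frac{520 + 74742}{- \frac{1}{526227} + \sqrt{38 - 276}} = \frac{75262}{- \frac{1}{526227} + \sqrt{-238}} = \frac{75262}{- \frac{1}{526227} + i \sqrt{238}}$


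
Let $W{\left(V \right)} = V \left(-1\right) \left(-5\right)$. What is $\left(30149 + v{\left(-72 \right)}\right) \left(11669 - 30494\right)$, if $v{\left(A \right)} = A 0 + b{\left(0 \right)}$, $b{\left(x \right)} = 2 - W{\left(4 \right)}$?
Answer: $-567216075$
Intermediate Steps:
$W{\left(V \right)} = 5 V$ ($W{\left(V \right)} = - V \left(-5\right) = 5 V$)
$b{\left(x \right)} = -18$ ($b{\left(x \right)} = 2 - 5 \cdot 4 = 2 - 20 = -18$)
$v{\left(A \right)} = -18$ ($v{\left(A \right)} = A 0 - 18 = 0 - 18 = -18$)
$\left(30149 + v{\left(-72 \right)}\right) \left(11669 - 30494\right) = \left(30149 - 18\right) \left(11669 - 30494\right) = 30131 \left(11669 - 30494\right) = 30131 \left(-18825\right) = -567216075$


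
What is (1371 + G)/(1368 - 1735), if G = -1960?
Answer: 589/367 ≈ 1.6049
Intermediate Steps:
(1371 + G)/(1368 - 1735) = (1371 - 1960)/(1368 - 1735) = -589/(-367) = -589*(-1/367) = 589/367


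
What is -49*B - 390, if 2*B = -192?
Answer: 4314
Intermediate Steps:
B = -96 (B = (1/2)*(-192) = -96)
-49*B - 390 = -49*(-96) - 390 = 4704 - 390 = 4314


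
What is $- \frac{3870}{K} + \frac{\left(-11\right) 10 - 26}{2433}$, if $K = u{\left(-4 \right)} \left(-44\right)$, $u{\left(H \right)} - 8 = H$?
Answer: $\frac{4695887}{214104} \approx 21.933$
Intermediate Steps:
$u{\left(H \right)} = 8 + H$
$K = -176$ ($K = \left(8 - 4\right) \left(-44\right) = 4 \left(-44\right) = -176$)
$- \frac{3870}{K} + \frac{\left(-11\right) 10 - 26}{2433} = - \frac{3870}{-176} + \frac{\left(-11\right) 10 - 26}{2433} = \left(-3870\right) \left(- \frac{1}{176}\right) + \left(-110 - 26\right) \frac{1}{2433} = \frac{1935}{88} - \frac{136}{2433} = \frac{4695887}{214104}$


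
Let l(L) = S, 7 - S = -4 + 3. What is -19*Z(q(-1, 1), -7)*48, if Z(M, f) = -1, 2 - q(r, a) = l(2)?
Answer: 912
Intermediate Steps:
S = 8 (S = 7 - (-4 + 3) = 7 - 1*(-1) = 7 + 1 = 8)
l(L) = 8
q(r, a) = -6 (q(r, a) = 2 - 1*8 = 2 - 8 = -6)
-19*Z(q(-1, 1), -7)*48 = -19*(-1)*48 = 19*48 = 912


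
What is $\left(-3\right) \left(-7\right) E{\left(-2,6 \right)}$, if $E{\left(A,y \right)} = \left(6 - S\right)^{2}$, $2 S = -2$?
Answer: $1029$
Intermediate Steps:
$S = -1$ ($S = \frac{1}{2} \left(-2\right) = -1$)
$E{\left(A,y \right)} = 49$ ($E{\left(A,y \right)} = \left(6 - -1\right)^{2} = \left(6 + 1\right)^{2} = 7^{2} = 49$)
$\left(-3\right) \left(-7\right) E{\left(-2,6 \right)} = \left(-3\right) \left(-7\right) 49 = 21 \cdot 49 = 1029$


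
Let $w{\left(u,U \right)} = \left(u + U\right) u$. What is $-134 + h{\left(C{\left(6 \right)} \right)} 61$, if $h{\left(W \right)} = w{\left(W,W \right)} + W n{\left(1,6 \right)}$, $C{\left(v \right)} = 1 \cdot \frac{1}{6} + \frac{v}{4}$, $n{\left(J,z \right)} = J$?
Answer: $\frac{2759}{9} \approx 306.56$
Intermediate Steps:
$w{\left(u,U \right)} = u \left(U + u\right)$ ($w{\left(u,U \right)} = \left(U + u\right) u = u \left(U + u\right)$)
$C{\left(v \right)} = \frac{1}{6} + \frac{v}{4}$ ($C{\left(v \right)} = 1 \cdot \frac{1}{6} + v \frac{1}{4} = \frac{1}{6} + \frac{v}{4}$)
$h{\left(W \right)} = W + 2 W^{2}$ ($h{\left(W \right)} = W \left(W + W\right) + W 1 = W 2 W + W = 2 W^{2} + W = W + 2 W^{2}$)
$-134 + h{\left(C{\left(6 \right)} \right)} 61 = -134 + \left(\frac{1}{6} + \frac{1}{4} \cdot 6\right) \left(1 + 2 \left(\frac{1}{6} + \frac{1}{4} \cdot 6\right)\right) 61 = -134 + \left(\frac{1}{6} + \frac{3}{2}\right) \left(1 + 2 \left(\frac{1}{6} + \frac{3}{2}\right)\right) 61 = -134 + \frac{5 \left(1 + 2 \cdot \frac{5}{3}\right)}{3} \cdot 61 = -134 + \frac{5 \left(1 + \frac{10}{3}\right)}{3} \cdot 61 = -134 + \frac{5}{3} \cdot \frac{13}{3} \cdot 61 = -134 + \frac{65}{9} \cdot 61 = -134 + \frac{3965}{9} = \frac{2759}{9}$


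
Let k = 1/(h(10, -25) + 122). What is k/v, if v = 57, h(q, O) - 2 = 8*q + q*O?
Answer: -1/2622 ≈ -0.00038139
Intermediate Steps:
h(q, O) = 2 + 8*q + O*q (h(q, O) = 2 + (8*q + q*O) = 2 + (8*q + O*q) = 2 + 8*q + O*q)
k = -1/46 (k = 1/((2 + 8*10 - 25*10) + 122) = 1/((2 + 80 - 250) + 122) = 1/(-168 + 122) = 1/(-46) = -1/46 ≈ -0.021739)
k/v = -1/46/57 = -1/46*1/57 = -1/2622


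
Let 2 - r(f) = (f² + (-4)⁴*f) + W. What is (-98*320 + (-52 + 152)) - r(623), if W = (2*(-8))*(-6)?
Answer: 516451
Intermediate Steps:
W = 96 (W = -16*(-6) = 96)
r(f) = -94 - f² - 256*f (r(f) = 2 - ((f² + (-4)⁴*f) + 96) = 2 - ((f² + 256*f) + 96) = 2 - (96 + f² + 256*f) = 2 + (-96 - f² - 256*f) = -94 - f² - 256*f)
(-98*320 + (-52 + 152)) - r(623) = (-98*320 + (-52 + 152)) - (-94 - 1*623² - 256*623) = (-31360 + 100) - (-94 - 1*388129 - 159488) = -31260 - (-94 - 388129 - 159488) = -31260 - 1*(-547711) = -31260 + 547711 = 516451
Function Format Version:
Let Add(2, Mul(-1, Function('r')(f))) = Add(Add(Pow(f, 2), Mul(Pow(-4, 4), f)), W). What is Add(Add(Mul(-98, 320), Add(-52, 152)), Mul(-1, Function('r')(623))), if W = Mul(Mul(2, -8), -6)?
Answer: 516451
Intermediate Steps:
W = 96 (W = Mul(-16, -6) = 96)
Function('r')(f) = Add(-94, Mul(-1, Pow(f, 2)), Mul(-256, f)) (Function('r')(f) = Add(2, Mul(-1, Add(Add(Pow(f, 2), Mul(Pow(-4, 4), f)), 96))) = Add(2, Mul(-1, Add(Add(Pow(f, 2), Mul(256, f)), 96))) = Add(2, Mul(-1, Add(96, Pow(f, 2), Mul(256, f)))) = Add(2, Add(-96, Mul(-1, Pow(f, 2)), Mul(-256, f))) = Add(-94, Mul(-1, Pow(f, 2)), Mul(-256, f)))
Add(Add(Mul(-98, 320), Add(-52, 152)), Mul(-1, Function('r')(623))) = Add(Add(Mul(-98, 320), Add(-52, 152)), Mul(-1, Add(-94, Mul(-1, Pow(623, 2)), Mul(-256, 623)))) = Add(Add(-31360, 100), Mul(-1, Add(-94, Mul(-1, 388129), -159488))) = Add(-31260, Mul(-1, Add(-94, -388129, -159488))) = Add(-31260, Mul(-1, -547711)) = Add(-31260, 547711) = 516451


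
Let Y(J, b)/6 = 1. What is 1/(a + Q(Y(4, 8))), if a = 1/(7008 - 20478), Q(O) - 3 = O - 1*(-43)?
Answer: 13470/700439 ≈ 0.019231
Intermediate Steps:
Y(J, b) = 6 (Y(J, b) = 6*1 = 6)
Q(O) = 46 + O (Q(O) = 3 + (O - 1*(-43)) = 3 + (O + 43) = 3 + (43 + O) = 46 + O)
a = -1/13470 (a = 1/(-13470) = -1/13470 ≈ -7.4239e-5)
1/(a + Q(Y(4, 8))) = 1/(-1/13470 + (46 + 6)) = 1/(-1/13470 + 52) = 1/(700439/13470) = 13470/700439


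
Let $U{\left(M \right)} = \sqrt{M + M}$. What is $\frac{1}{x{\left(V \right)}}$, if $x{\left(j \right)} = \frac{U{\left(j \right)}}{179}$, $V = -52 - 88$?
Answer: $- \frac{179 i \sqrt{70}}{140} \approx - 10.697 i$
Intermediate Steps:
$V = -140$
$U{\left(M \right)} = \sqrt{2} \sqrt{M}$ ($U{\left(M \right)} = \sqrt{2 M} = \sqrt{2} \sqrt{M}$)
$x{\left(j \right)} = \frac{\sqrt{2} \sqrt{j}}{179}$
$\frac{1}{x{\left(V \right)}} = \frac{1}{\frac{1}{179} \sqrt{2} \sqrt{-140}} = \frac{1}{\frac{1}{179} \sqrt{2} \cdot 2 i \sqrt{35}} = \frac{1}{\frac{2}{179} i \sqrt{70}} = - \frac{179 i \sqrt{70}}{140}$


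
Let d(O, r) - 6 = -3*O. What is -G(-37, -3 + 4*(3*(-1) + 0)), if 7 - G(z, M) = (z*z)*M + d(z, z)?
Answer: -20425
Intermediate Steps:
d(O, r) = 6 - 3*O
G(z, M) = 1 + 3*z - M*z² (G(z, M) = 7 - ((z*z)*M + (6 - 3*z)) = 7 - (z²*M + (6 - 3*z)) = 7 - (M*z² + (6 - 3*z)) = 7 - (6 - 3*z + M*z²) = 7 + (-6 + 3*z - M*z²) = 1 + 3*z - M*z²)
-G(-37, -3 + 4*(3*(-1) + 0)) = -(1 + 3*(-37) - 1*(-3 + 4*(3*(-1) + 0))*(-37)²) = -(1 - 111 - 1*(-3 + 4*(-3 + 0))*1369) = -(1 - 111 - 1*(-3 + 4*(-3))*1369) = -(1 - 111 - 1*(-3 - 12)*1369) = -(1 - 111 - 1*(-15)*1369) = -(1 - 111 + 20535) = -1*20425 = -20425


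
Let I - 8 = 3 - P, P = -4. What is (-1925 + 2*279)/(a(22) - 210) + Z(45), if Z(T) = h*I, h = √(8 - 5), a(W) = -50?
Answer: 1367/260 + 15*√3 ≈ 31.238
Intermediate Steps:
I = 15 (I = 8 + (3 - 1*(-4)) = 8 + (3 + 4) = 8 + 7 = 15)
h = √3 ≈ 1.7320
Z(T) = 15*√3 (Z(T) = √3*15 = 15*√3)
(-1925 + 2*279)/(a(22) - 210) + Z(45) = (-1925 + 2*279)/(-50 - 210) + 15*√3 = (-1925 + 558)/(-260) + 15*√3 = -1367*(-1/260) + 15*√3 = 1367/260 + 15*√3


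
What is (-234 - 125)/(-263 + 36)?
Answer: 359/227 ≈ 1.5815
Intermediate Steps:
(-234 - 125)/(-263 + 36) = -359/(-227) = -359*(-1/227) = 359/227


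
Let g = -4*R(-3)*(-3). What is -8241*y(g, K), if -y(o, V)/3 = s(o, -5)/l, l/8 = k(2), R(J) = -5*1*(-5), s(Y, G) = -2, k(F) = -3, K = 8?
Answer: 8241/4 ≈ 2060.3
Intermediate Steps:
R(J) = 25 (R(J) = -5*(-5) = 25)
l = -24 (l = 8*(-3) = -24)
g = 300 (g = -4*25*(-3) = -100*(-3) = 300)
y(o, V) = -1/4 (y(o, V) = -(-6)/(-24) = -(-6)*(-1)/24 = -3*1/12 = -1/4)
-8241*y(g, K) = -8241*(-1/4) = 8241/4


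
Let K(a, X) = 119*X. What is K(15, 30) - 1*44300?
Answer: -40730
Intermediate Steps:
K(15, 30) - 1*44300 = 119*30 - 1*44300 = 3570 - 44300 = -40730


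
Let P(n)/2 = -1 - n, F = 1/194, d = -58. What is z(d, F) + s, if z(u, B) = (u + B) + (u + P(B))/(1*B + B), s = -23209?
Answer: -5643071/194 ≈ -29088.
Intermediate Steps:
F = 1/194 ≈ 0.0051546
P(n) = -2 - 2*n (P(n) = 2*(-1 - n) = -2 - 2*n)
z(u, B) = B + u + (-2 + u - 2*B)/(2*B) (z(u, B) = (u + B) + (u + (-2 - 2*B))/(1*B + B) = (B + u) + (-2 + u - 2*B)/(B + B) = (B + u) + (-2 + u - 2*B)/((2*B)) = (B + u) + (-2 + u - 2*B)*(1/(2*B)) = (B + u) + (-2 + u - 2*B)/(2*B) = B + u + (-2 + u - 2*B)/(2*B))
z(d, F) + s = (-1 + (½)*(-58) - 1*1/194 + (1/194 - 58)/194)/(1/194) - 23209 = 194*(-1 - 29 - 1/194 + (1/194)*(-11251/194)) - 23209 = 194*(-1 - 29 - 1/194 - 11251/37636) - 23209 = 194*(-1140525/37636) - 23209 = -1140525/194 - 23209 = -5643071/194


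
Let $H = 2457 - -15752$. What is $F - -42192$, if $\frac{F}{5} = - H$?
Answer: $-48853$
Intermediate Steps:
$H = 18209$ ($H = 2457 + 15752 = 18209$)
$F = -91045$ ($F = 5 \left(\left(-1\right) 18209\right) = 5 \left(-18209\right) = -91045$)
$F - -42192 = -91045 - -42192 = -91045 + 42192 = -48853$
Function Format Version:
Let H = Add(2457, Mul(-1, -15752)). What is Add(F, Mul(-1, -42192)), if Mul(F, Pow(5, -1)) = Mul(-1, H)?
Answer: -48853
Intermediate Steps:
H = 18209 (H = Add(2457, 15752) = 18209)
F = -91045 (F = Mul(5, Mul(-1, 18209)) = Mul(5, -18209) = -91045)
Add(F, Mul(-1, -42192)) = Add(-91045, Mul(-1, -42192)) = Add(-91045, 42192) = -48853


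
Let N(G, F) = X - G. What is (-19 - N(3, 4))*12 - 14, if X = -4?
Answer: -158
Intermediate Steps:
N(G, F) = -4 - G
(-19 - N(3, 4))*12 - 14 = (-19 - (-4 - 1*3))*12 - 14 = (-19 - (-4 - 3))*12 - 14 = (-19 - 1*(-7))*12 - 14 = (-19 + 7)*12 - 14 = -12*12 - 14 = -144 - 14 = -158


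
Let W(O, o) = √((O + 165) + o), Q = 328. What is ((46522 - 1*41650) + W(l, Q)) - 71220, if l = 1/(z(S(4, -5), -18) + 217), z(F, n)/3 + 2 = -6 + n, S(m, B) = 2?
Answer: -66348 + 4*√595337/139 ≈ -66326.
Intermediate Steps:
z(F, n) = -24 + 3*n (z(F, n) = -6 + 3*(-6 + n) = -6 + (-18 + 3*n) = -24 + 3*n)
l = 1/139 (l = 1/((-24 + 3*(-18)) + 217) = 1/((-24 - 54) + 217) = 1/(-78 + 217) = 1/139 ≈ 0.0071942)
W(O, o) = √(165 + O + o) (W(O, o) = √((165 + O) + o) = √(165 + O + o))
((46522 - 1*41650) + W(l, Q)) - 71220 = ((46522 - 1*41650) + √(165 + 1/139 + 328)) - 71220 = ((46522 - 41650) + √(68528/139)) - 71220 = (4872 + 4*√595337/139) - 71220 = -66348 + 4*√595337/139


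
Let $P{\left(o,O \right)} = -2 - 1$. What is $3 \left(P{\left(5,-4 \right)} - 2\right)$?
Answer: $-15$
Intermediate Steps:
$P{\left(o,O \right)} = -3$ ($P{\left(o,O \right)} = -2 - 1 = -3$)
$3 \left(P{\left(5,-4 \right)} - 2\right) = 3 \left(-3 - 2\right) = 3 \left(-5\right) = -15$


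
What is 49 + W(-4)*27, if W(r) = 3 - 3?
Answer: 49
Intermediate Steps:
W(r) = 0
49 + W(-4)*27 = 49 + 0*27 = 49 + 0 = 49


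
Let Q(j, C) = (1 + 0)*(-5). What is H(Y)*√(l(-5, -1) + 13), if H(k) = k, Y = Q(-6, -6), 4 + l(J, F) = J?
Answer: -10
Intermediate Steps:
Q(j, C) = -5 (Q(j, C) = 1*(-5) = -5)
l(J, F) = -4 + J
Y = -5
H(Y)*√(l(-5, -1) + 13) = -5*√((-4 - 5) + 13) = -5*√(-9 + 13) = -5*√4 = -5*2 = -10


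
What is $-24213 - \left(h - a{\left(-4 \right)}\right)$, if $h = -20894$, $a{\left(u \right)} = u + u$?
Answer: $-3327$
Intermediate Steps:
$a{\left(u \right)} = 2 u$
$-24213 - \left(h - a{\left(-4 \right)}\right) = -24213 - \left(-20894 - 2 \left(-4\right)\right) = -24213 - \left(-20894 - -8\right) = -24213 - \left(-20894 + 8\right) = -24213 - -20886 = -24213 + 20886 = -3327$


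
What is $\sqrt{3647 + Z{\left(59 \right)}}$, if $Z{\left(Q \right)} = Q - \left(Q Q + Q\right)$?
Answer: $\sqrt{166} \approx 12.884$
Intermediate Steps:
$Z{\left(Q \right)} = - Q^{2}$ ($Z{\left(Q \right)} = Q - \left(Q^{2} + Q\right) = Q - \left(Q + Q^{2}\right) = - Q^{2}$)
$\sqrt{3647 + Z{\left(59 \right)}} = \sqrt{3647 - 59^{2}} = \sqrt{3647 - 3481} = \sqrt{166}$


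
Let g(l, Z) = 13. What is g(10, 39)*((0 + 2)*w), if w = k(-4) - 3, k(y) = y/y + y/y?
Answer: -26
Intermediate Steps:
k(y) = 2 (k(y) = 1 + 1 = 2)
w = -1 (w = 2 - 3 = -1)
g(10, 39)*((0 + 2)*w) = 13*((0 + 2)*(-1)) = 13*(2*(-1)) = 13*(-2) = -26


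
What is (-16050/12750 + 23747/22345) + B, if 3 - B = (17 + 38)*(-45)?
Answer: 941230986/379865 ≈ 2477.8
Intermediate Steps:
B = 2478 (B = 3 - (17 + 38)*(-45) = 3 - 55*(-45) = 3 - 1*(-2475) = 3 + 2475 = 2478)
(-16050/12750 + 23747/22345) + B = (-16050/12750 + 23747/22345) + 2478 = (-16050*1/12750 + 23747*(1/22345)) + 2478 = (-107/85 + 23747/22345) + 2478 = -74484/379865 + 2478 = 941230986/379865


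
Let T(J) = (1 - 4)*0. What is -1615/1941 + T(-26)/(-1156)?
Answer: -1615/1941 ≈ -0.83205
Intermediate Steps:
T(J) = 0 (T(J) = -3*0 = 0)
-1615/1941 + T(-26)/(-1156) = -1615/1941 + 0/(-1156) = -1615*1/1941 + 0*(-1/1156) = -1615/1941 + 0 = -1615/1941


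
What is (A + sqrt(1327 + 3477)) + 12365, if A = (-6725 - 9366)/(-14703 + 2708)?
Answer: 148334266/11995 + 2*sqrt(1201) ≈ 12436.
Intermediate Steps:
A = 16091/11995 (A = -16091/(-11995) = -16091*(-1/11995) = 16091/11995 ≈ 1.3415)
(A + sqrt(1327 + 3477)) + 12365 = (16091/11995 + sqrt(1327 + 3477)) + 12365 = (16091/11995 + sqrt(4804)) + 12365 = (16091/11995 + 2*sqrt(1201)) + 12365 = 148334266/11995 + 2*sqrt(1201)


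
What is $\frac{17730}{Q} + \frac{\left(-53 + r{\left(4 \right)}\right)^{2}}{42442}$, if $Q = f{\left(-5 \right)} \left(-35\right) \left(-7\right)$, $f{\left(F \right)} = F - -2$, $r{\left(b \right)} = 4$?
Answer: $- \frac{50048795}{2079658} \approx -24.066$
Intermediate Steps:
$f{\left(F \right)} = 2 + F$ ($f{\left(F \right)} = F + 2 = 2 + F$)
$Q = -735$ ($Q = \left(2 - 5\right) \left(-35\right) \left(-7\right) = \left(-3\right) \left(-35\right) \left(-7\right) = 105 \left(-7\right) = -735$)
$\frac{17730}{Q} + \frac{\left(-53 + r{\left(4 \right)}\right)^{2}}{42442} = \frac{17730}{-735} + \frac{\left(-53 + 4\right)^{2}}{42442} = 17730 \left(- \frac{1}{735}\right) + \left(-49\right)^{2} \cdot \frac{1}{42442} = - \frac{1182}{49} + 2401 \cdot \frac{1}{42442} = - \frac{1182}{49} + \frac{2401}{42442} = - \frac{50048795}{2079658}$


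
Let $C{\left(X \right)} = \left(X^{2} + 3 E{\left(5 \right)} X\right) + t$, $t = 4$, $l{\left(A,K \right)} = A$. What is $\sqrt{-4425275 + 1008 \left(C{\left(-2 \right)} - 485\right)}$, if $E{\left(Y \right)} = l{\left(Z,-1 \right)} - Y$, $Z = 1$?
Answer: $i \sqrt{4881899} \approx 2209.5 i$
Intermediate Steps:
$E{\left(Y \right)} = 1 - Y$
$C{\left(X \right)} = 4 + X^{2} - 12 X$ ($C{\left(X \right)} = \left(X^{2} + 3 \left(1 - 5\right) X\right) + 4 = \left(X^{2} + 3 \left(-4\right) X\right) + 4 = \left(X^{2} - 12 X\right) + 4 = 4 + X^{2} - 12 X$)
$\sqrt{-4425275 + 1008 \left(C{\left(-2 \right)} - 485\right)} = \sqrt{-4425275 + 1008 \left(\left(4 + \left(-2\right)^{2} - -24\right) - 485\right)} = \sqrt{-4425275 + 1008 \left(\left(4 + 4 + 24\right) - 485\right)} = \sqrt{-4425275 + 1008 \left(32 - 485\right)} = \sqrt{-4425275 + 1008 \left(-453\right)} = \sqrt{-4425275 - 456624} = \sqrt{-4881899} = i \sqrt{4881899}$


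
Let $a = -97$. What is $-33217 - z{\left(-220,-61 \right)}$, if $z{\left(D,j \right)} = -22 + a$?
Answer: $-33098$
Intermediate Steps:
$z{\left(D,j \right)} = -119$ ($z{\left(D,j \right)} = -22 - 97 = -119$)
$-33217 - z{\left(-220,-61 \right)} = -33217 - -119 = -33217 + 119 = -33098$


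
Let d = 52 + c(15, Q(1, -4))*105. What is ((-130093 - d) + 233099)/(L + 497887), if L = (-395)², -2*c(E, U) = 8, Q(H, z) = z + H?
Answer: 51687/326956 ≈ 0.15809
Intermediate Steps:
Q(H, z) = H + z
c(E, U) = -4 (c(E, U) = -½*8 = -4)
L = 156025
d = -368 (d = 52 - 4*105 = 52 - 420 = -368)
((-130093 - d) + 233099)/(L + 497887) = ((-130093 - 1*(-368)) + 233099)/(156025 + 497887) = ((-130093 + 368) + 233099)/653912 = (-129725 + 233099)*(1/653912) = 103374*(1/653912) = 51687/326956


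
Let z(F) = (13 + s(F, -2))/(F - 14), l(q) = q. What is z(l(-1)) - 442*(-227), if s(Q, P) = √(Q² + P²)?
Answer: 1504997/15 - √5/15 ≈ 1.0033e+5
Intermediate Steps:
s(Q, P) = √(P² + Q²)
z(F) = (13 + √(4 + F²))/(-14 + F) (z(F) = (13 + √((-2)² + F²))/(F - 14) = (13 + √(4 + F²))/(-14 + F))
z(l(-1)) - 442*(-227) = (13 + √(4 + (-1)²))/(-14 - 1) - 442*(-227) = (13 + √(4 + 1))/(-15) + 100334 = -(13 + √5)/15 + 100334 = (-13/15 - √5/15) + 100334 = 1504997/15 - √5/15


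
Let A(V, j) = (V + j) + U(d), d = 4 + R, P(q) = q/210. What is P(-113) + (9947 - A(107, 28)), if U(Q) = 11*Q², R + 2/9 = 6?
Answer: 49668109/5670 ≈ 8759.8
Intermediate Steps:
R = 52/9 (R = -2/9 + 6 = 52/9 ≈ 5.7778)
P(q) = q/210 (P(q) = q*(1/210) = q/210)
d = 88/9 (d = 4 + 52/9 = 88/9 ≈ 9.7778)
A(V, j) = 85184/81 + V + j (A(V, j) = (V + j) + 11*(88/9)² = (V + j) + 11*(7744/81) = (V + j) + 85184/81 = 85184/81 + V + j)
P(-113) + (9947 - A(107, 28)) = (1/210)*(-113) + (9947 - (85184/81 + 107 + 28)) = -113/210 + (9947 - 1*96119/81) = -113/210 + (9947 - 96119/81) = -113/210 + 709588/81 = 49668109/5670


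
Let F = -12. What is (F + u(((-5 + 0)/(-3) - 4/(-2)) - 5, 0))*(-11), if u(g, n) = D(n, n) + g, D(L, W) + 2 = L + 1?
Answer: 473/3 ≈ 157.67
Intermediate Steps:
D(L, W) = -1 + L (D(L, W) = -2 + (L + 1) = -2 + (1 + L) = -1 + L)
u(g, n) = -1 + g + n (u(g, n) = (-1 + n) + g = -1 + g + n)
(F + u(((-5 + 0)/(-3) - 4/(-2)) - 5, 0))*(-11) = (-12 + (-1 + (((-5 + 0)/(-3) - 4/(-2)) - 5) + 0))*(-11) = (-12 + (-1 + ((-5*(-⅓) - 4*(-½)) - 5) + 0))*(-11) = (-12 + (-1 + ((5/3 + 2) - 5) + 0))*(-11) = (-12 + (-1 + (11/3 - 5) + 0))*(-11) = (-12 + (-1 - 4/3 + 0))*(-11) = (-12 - 7/3)*(-11) = -43/3*(-11) = 473/3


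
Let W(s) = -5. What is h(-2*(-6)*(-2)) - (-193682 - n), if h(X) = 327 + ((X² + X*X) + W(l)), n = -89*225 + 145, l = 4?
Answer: 175276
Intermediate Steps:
n = -19880 (n = -20025 + 145 = -19880)
h(X) = 322 + 2*X² (h(X) = 327 + ((X² + X*X) - 5) = 327 + ((X² + X²) - 5) = 327 + (2*X² - 5) = 327 + (-5 + 2*X²) = 322 + 2*X²)
h(-2*(-6)*(-2)) - (-193682 - n) = (322 + 2*(-2*(-6)*(-2))²) - (-193682 - 1*(-19880)) = (322 + 2*(12*(-2))²) - (-193682 + 19880) = (322 + 2*(-24)²) - 1*(-173802) = (322 + 2*576) + 173802 = (322 + 1152) + 173802 = 1474 + 173802 = 175276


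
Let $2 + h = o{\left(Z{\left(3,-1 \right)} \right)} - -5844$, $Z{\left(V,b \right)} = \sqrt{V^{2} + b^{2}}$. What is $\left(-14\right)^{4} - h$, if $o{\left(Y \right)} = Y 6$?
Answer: $32574 - 6 \sqrt{10} \approx 32555.0$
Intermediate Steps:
$o{\left(Y \right)} = 6 Y$
$h = 5842 + 6 \sqrt{10}$ ($h = -2 + \left(6 \sqrt{3^{2} + \left(-1\right)^{2}} - -5844\right) = -2 + \left(6 \sqrt{9 + 1} + 5844\right) = -2 + \left(6 \sqrt{10} + 5844\right) = -2 + \left(5844 + 6 \sqrt{10}\right) = 5842 + 6 \sqrt{10} \approx 5861.0$)
$\left(-14\right)^{4} - h = \left(-14\right)^{4} - \left(5842 + 6 \sqrt{10}\right) = 38416 - \left(5842 + 6 \sqrt{10}\right) = 32574 - 6 \sqrt{10}$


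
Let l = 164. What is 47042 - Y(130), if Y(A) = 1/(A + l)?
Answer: 13830347/294 ≈ 47042.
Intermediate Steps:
Y(A) = 1/(164 + A) (Y(A) = 1/(A + 164) = 1/(164 + A))
47042 - Y(130) = 47042 - 1/(164 + 130) = 47042 - 1/294 = 13830347/294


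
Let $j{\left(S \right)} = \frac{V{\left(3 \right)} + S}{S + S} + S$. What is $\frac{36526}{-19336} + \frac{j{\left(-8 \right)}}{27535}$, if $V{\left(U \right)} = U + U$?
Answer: $- \frac{1005895681}{532416760} \approx -1.8893$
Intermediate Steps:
$V{\left(U \right)} = 2 U$
$j{\left(S \right)} = S + \frac{6 + S}{2 S}$ ($j{\left(S \right)} = \frac{2 \cdot 3 + S}{S + S} + S = \frac{6 + S}{2 S} + S = S + \frac{6 + S}{2 S}$)
$\frac{36526}{-19336} + \frac{j{\left(-8 \right)}}{27535} = \frac{36526}{-19336} + \frac{\frac{1}{2} - 8 + \frac{3}{-8}}{27535} = 36526 \left(- \frac{1}{19336}\right) + \left(\frac{1}{2} - 8 + 3 \left(- \frac{1}{8}\right)\right) \frac{1}{27535} = - \frac{18263}{9668} + \left(\frac{1}{2} - 8 - \frac{3}{8}\right) \frac{1}{27535} = - \frac{18263}{9668} - \frac{63}{220280} = - \frac{1005895681}{532416760}$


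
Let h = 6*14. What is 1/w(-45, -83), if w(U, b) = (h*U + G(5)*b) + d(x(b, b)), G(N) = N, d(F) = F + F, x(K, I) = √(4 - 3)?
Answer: -1/4193 ≈ -0.00023849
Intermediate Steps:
x(K, I) = 1 (x(K, I) = √1 = 1)
d(F) = 2*F
h = 84
w(U, b) = 2 + 5*b + 84*U (w(U, b) = (84*U + 5*b) + 2*1 = (5*b + 84*U) + 2 = 2 + 5*b + 84*U)
1/w(-45, -83) = 1/(2 + 5*(-83) + 84*(-45)) = 1/(2 - 415 - 3780) = 1/(-4193) = -1/4193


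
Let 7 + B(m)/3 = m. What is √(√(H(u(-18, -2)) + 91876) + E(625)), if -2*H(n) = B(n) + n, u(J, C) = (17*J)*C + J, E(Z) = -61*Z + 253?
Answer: √(-151488 + 2*√362794)/2 ≈ 193.83*I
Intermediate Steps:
B(m) = -21 + 3*m
E(Z) = 253 - 61*Z
u(J, C) = J + 17*C*J (u(J, C) = 17*C*J + J = J + 17*C*J)
H(n) = 21/2 - 2*n (H(n) = -((-21 + 3*n) + n)/2 = -(-21 + 4*n)/2 = 21/2 - 2*n)
√(√(H(u(-18, -2)) + 91876) + E(625)) = √(√((21/2 - (-36)*(1 + 17*(-2))) + 91876) + (253 - 61*625)) = √(√((21/2 - (-36)*(1 - 34)) + 91876) + (253 - 38125)) = √(√((21/2 - (-36)*(-33)) + 91876) - 37872) = √(√((21/2 - 2*594) + 91876) - 37872) = √(√((21/2 - 1188) + 91876) - 37872) = √(√(-2355/2 + 91876) - 37872) = √(√(181397/2) - 37872) = √(√362794/2 - 37872) = √(-37872 + √362794/2)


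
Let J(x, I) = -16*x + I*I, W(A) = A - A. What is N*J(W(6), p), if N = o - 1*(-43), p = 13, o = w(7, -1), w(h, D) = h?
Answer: 8450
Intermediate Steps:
o = 7
W(A) = 0
J(x, I) = I² - 16*x (J(x, I) = -16*x + I² = I² - 16*x)
N = 50 (N = 7 - 1*(-43) = 7 + 43 = 50)
N*J(W(6), p) = 50*(13² - 16*0) = 50*(169 + 0) = 50*169 = 8450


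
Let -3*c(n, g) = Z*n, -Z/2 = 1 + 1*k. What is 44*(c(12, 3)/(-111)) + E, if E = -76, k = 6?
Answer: -10900/111 ≈ -98.198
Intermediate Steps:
Z = -14 (Z = -2*(1 + 1*6) = -2*(1 + 6) = -2*7 = -14)
c(n, g) = 14*n/3 (c(n, g) = -(-14)*n/3 = 14*n/3)
44*(c(12, 3)/(-111)) + E = 44*(((14/3)*12)/(-111)) - 76 = 44*(56*(-1/111)) - 76 = 44*(-56/111) - 76 = -2464/111 - 76 = -10900/111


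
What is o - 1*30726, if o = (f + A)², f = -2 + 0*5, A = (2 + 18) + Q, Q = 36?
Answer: -27810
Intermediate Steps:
A = 56 (A = (2 + 18) + 36 = 20 + 36 = 56)
f = -2 (f = -2 + 0 = -2)
o = 2916 (o = (-2 + 56)² = 54² = 2916)
o - 1*30726 = 2916 - 1*30726 = 2916 - 30726 = -27810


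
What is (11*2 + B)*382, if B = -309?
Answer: -109634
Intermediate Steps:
(11*2 + B)*382 = (11*2 - 309)*382 = (22 - 309)*382 = -287*382 = -109634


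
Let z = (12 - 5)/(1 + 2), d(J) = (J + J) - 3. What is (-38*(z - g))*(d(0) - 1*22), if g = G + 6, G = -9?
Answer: 15200/3 ≈ 5066.7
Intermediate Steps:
d(J) = -3 + 2*J (d(J) = 2*J - 3 = -3 + 2*J)
g = -3 (g = -9 + 6 = -3)
z = 7/3 ≈ 2.3333
(-38*(z - g))*(d(0) - 1*22) = (-38*(7/3 - 1*(-3)))*((-3 + 2*0) - 1*22) = (-38*(7/3 + 3))*((-3 + 0) - 22) = (-38*16/3)*(-3 - 22) = -608/3*(-25) = 15200/3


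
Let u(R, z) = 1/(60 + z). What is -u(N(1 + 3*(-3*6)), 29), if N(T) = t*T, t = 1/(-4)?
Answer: -1/89 ≈ -0.011236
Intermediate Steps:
t = -¼ ≈ -0.25000
N(T) = -T/4
-u(N(1 + 3*(-3*6)), 29) = -1/(60 + 29) = -1/89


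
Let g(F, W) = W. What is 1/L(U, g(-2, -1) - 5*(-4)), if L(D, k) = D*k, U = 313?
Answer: 1/5947 ≈ 0.00016815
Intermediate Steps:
1/L(U, g(-2, -1) - 5*(-4)) = 1/(313*(-1 - 5*(-4))) = 1/(313*(-1 + 20)) = 1/(313*19) = 1/5947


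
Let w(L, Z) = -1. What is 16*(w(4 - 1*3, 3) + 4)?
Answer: 48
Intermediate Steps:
16*(w(4 - 1*3, 3) + 4) = 16*(-1 + 4) = 16*3 = 48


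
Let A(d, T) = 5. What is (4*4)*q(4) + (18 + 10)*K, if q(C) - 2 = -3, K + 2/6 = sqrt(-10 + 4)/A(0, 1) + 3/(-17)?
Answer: -1544/51 + 28*I*sqrt(6)/5 ≈ -30.275 + 13.717*I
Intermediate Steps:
K = -26/51 + I*sqrt(6)/5 (K = -1/3 + (sqrt(-10 + 4)/5 + 3/(-17)) = -1/3 + (sqrt(-6)*(1/5) + 3*(-1/17)) = -1/3 + ((I*sqrt(6))*(1/5) - 3/17) = -1/3 + (I*sqrt(6)/5 - 3/17) = -1/3 + (-3/17 + I*sqrt(6)/5) = -26/51 + I*sqrt(6)/5 ≈ -0.5098 + 0.4899*I)
q(C) = -1 (q(C) = 2 - 3 = -1)
(4*4)*q(4) + (18 + 10)*K = (4*4)*(-1) + (18 + 10)*(-26/51 + I*sqrt(6)/5) = 16*(-1) + 28*(-26/51 + I*sqrt(6)/5) = -16 + (-728/51 + 28*I*sqrt(6)/5) = -1544/51 + 28*I*sqrt(6)/5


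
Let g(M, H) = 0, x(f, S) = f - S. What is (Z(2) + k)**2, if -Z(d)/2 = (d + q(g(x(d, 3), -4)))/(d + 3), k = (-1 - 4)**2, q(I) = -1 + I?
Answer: 15129/25 ≈ 605.16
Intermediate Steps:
k = 25 (k = (-5)**2 = 25)
Z(d) = -2*(-1 + d)/(3 + d) (Z(d) = -2*(d + (-1 + 0))/(d + 3) = -2*(d - 1)/(3 + d) = -2*(-1 + d)/(3 + d))
(Z(2) + k)**2 = (2*(1 - 1*2)/(3 + 2) + 25)**2 = (2*(1 - 2)/5 + 25)**2 = (2*(1/5)*(-1) + 25)**2 = (-2/5 + 25)**2 = (123/5)**2 = 15129/25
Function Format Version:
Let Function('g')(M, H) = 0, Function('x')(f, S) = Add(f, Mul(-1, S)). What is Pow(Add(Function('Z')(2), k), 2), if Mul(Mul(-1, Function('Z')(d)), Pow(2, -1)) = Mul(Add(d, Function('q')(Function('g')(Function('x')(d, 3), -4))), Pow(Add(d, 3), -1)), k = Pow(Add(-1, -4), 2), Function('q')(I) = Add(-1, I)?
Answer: Rational(15129, 25) ≈ 605.16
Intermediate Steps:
k = 25 (k = Pow(-5, 2) = 25)
Function('Z')(d) = Mul(-2, Pow(Add(3, d), -1), Add(-1, d)) (Function('Z')(d) = Mul(-2, Mul(Add(d, Add(-1, 0)), Pow(Add(d, 3), -1))) = Mul(-2, Mul(Add(d, -1), Pow(Add(3, d), -1))) = Mul(-2, Mul(Add(-1, d), Pow(Add(3, d), -1))) = Mul(-2, Mul(Pow(Add(3, d), -1), Add(-1, d))) = Mul(-2, Pow(Add(3, d), -1), Add(-1, d)))
Pow(Add(Function('Z')(2), k), 2) = Pow(Add(Mul(2, Pow(Add(3, 2), -1), Add(1, Mul(-1, 2))), 25), 2) = Pow(Add(Mul(2, Pow(5, -1), Add(1, -2)), 25), 2) = Pow(Add(Mul(2, Rational(1, 5), -1), 25), 2) = Pow(Add(Rational(-2, 5), 25), 2) = Pow(Rational(123, 5), 2) = Rational(15129, 25)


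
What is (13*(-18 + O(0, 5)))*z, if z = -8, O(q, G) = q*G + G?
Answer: 1352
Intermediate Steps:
O(q, G) = G + G*q (O(q, G) = G*q + G = G + G*q)
(13*(-18 + O(0, 5)))*z = (13*(-18 + 5*(1 + 0)))*(-8) = (13*(-18 + 5*1))*(-8) = (13*(-18 + 5))*(-8) = (13*(-13))*(-8) = -169*(-8) = 1352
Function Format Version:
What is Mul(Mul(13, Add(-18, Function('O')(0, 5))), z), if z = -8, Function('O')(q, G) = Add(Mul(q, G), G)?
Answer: 1352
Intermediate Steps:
Function('O')(q, G) = Add(G, Mul(G, q)) (Function('O')(q, G) = Add(Mul(G, q), G) = Add(G, Mul(G, q)))
Mul(Mul(13, Add(-18, Function('O')(0, 5))), z) = Mul(Mul(13, Add(-18, Mul(5, Add(1, 0)))), -8) = Mul(Mul(13, Add(-18, Mul(5, 1))), -8) = Mul(Mul(13, Add(-18, 5)), -8) = Mul(Mul(13, -13), -8) = Mul(-169, -8) = 1352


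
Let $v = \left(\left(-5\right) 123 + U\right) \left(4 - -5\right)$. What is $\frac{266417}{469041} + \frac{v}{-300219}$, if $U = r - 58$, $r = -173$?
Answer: $\frac{27851574499}{46938339993} \approx 0.59336$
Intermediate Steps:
$U = -231$ ($U = -173 - 58 = -231$)
$v = -7614$ ($v = \left(\left(-5\right) 123 - 231\right) \left(4 - -5\right) = \left(-615 - 231\right) \left(4 + 5\right) = \left(-846\right) 9 = -7614$)
$\frac{266417}{469041} + \frac{v}{-300219} = \frac{266417}{469041} - \frac{7614}{-300219} = 266417 \cdot \frac{1}{469041} - - \frac{2538}{100073} = \frac{266417}{469041} + \frac{2538}{100073} = \frac{27851574499}{46938339993}$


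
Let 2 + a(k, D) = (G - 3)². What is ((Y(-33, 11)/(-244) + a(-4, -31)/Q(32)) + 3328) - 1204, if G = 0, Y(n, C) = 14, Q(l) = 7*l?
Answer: 4145997/1952 ≈ 2124.0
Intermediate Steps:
a(k, D) = 7 (a(k, D) = -2 + (0 - 3)² = -2 + (-3)² = -2 + 9 = 7)
((Y(-33, 11)/(-244) + a(-4, -31)/Q(32)) + 3328) - 1204 = ((14/(-244) + 7/((7*32))) + 3328) - 1204 = ((14*(-1/244) + 7/224) + 3328) - 1204 = ((-7/122 + 7*(1/224)) + 3328) - 1204 = ((-7/122 + 1/32) + 3328) - 1204 = (-51/1952 + 3328) - 1204 = 6496205/1952 - 1204 = 4145997/1952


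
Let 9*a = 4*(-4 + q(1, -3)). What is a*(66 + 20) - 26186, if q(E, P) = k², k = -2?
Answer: -26186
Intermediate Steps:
q(E, P) = 4 (q(E, P) = (-2)² = 4)
a = 0 (a = (4*(-4 + 4))/9 = (4*0)/9 = (⅑)*0 = 0)
a*(66 + 20) - 26186 = 0*(66 + 20) - 26186 = 0*86 - 26186 = 0 - 26186 = -26186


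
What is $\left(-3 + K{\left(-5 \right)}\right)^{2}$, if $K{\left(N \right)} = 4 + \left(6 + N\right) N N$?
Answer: $676$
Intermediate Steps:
$K{\left(N \right)} = 4 + N^{2} \left(6 + N\right)$ ($K{\left(N \right)} = 4 + N \left(6 + N\right) N = 4 + N^{2} \left(6 + N\right)$)
$\left(-3 + K{\left(-5 \right)}\right)^{2} = \left(-3 + \left(4 + \left(-5\right)^{3} + 6 \left(-5\right)^{2}\right)\right)^{2} = \left(-3 + \left(4 - 125 + 6 \cdot 25\right)\right)^{2} = \left(-3 + \left(4 - 125 + 150\right)\right)^{2} = \left(-3 + 29\right)^{2} = 26^{2} = 676$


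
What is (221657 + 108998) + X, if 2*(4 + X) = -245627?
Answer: 415675/2 ≈ 2.0784e+5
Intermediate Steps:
X = -245635/2 (X = -4 + (½)*(-245627) = -4 - 245627/2 = -245635/2 ≈ -1.2282e+5)
(221657 + 108998) + X = (221657 + 108998) - 245635/2 = 330655 - 245635/2 = 415675/2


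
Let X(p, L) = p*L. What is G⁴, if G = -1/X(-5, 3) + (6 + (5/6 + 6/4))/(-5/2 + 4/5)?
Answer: 28534304241/52200625 ≈ 546.63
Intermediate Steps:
X(p, L) = L*p
G = -411/85 (G = -1/(3*(-5)) + (6 + (5/6 + 6/4))/(-5/2 + 4/5) = -1/(-15) + (6 + (5*(⅙) + 6*(¼)))/(-5*½ + 4*(⅕)) = -1*(-1/15) + (6 + (⅚ + 3/2))/(-5/2 + ⅘) = 1/15 + (6 + 7/3)/(-17/10) = 1/15 + (25/3)*(-10/17) = 1/15 - 250/51 = -411/85 ≈ -4.8353)
G⁴ = (-411/85)⁴ = 28534304241/52200625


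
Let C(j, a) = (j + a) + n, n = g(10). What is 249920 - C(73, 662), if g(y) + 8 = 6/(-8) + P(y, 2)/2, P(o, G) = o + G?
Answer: 996751/4 ≈ 2.4919e+5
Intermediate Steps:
P(o, G) = G + o
g(y) = -31/4 + y/2 (g(y) = -8 + (6/(-8) + (2 + y)/2) = -8 + (6*(-⅛) + (2 + y)*(½)) = -8 + (-¾ + (1 + y/2)) = -8 + (¼ + y/2) = -31/4 + y/2)
n = -11/4 (n = -31/4 + (½)*10 = -31/4 + 5 = -11/4 ≈ -2.7500)
C(j, a) = -11/4 + a + j (C(j, a) = (j + a) - 11/4 = (a + j) - 11/4 = -11/4 + a + j)
249920 - C(73, 662) = 249920 - (-11/4 + 662 + 73) = 249920 - 1*2929/4 = 249920 - 2929/4 = 996751/4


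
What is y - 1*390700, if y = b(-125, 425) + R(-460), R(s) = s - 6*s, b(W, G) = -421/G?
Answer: -165070421/425 ≈ -3.8840e+5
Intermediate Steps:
R(s) = -5*s
y = 977079/425 (y = -421/425 - 5*(-460) = -421*1/425 + 2300 = -421/425 + 2300 = 977079/425 ≈ 2299.0)
y - 1*390700 = 977079/425 - 1*390700 = 977079/425 - 390700 = -165070421/425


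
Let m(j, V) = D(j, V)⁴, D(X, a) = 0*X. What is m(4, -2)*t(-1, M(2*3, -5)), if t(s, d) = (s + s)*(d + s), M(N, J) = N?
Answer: 0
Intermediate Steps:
D(X, a) = 0
m(j, V) = 0 (m(j, V) = 0⁴ = 0)
t(s, d) = 2*s*(d + s) (t(s, d) = (2*s)*(d + s) = 2*s*(d + s))
m(4, -2)*t(-1, M(2*3, -5)) = 0*(2*(-1)*(2*3 - 1)) = 0*(2*(-1)*(6 - 1)) = 0*(2*(-1)*5) = 0*(-10) = 0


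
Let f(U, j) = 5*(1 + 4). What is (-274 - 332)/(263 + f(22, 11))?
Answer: -101/48 ≈ -2.1042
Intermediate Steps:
f(U, j) = 25 (f(U, j) = 5*5 = 25)
(-274 - 332)/(263 + f(22, 11)) = (-274 - 332)/(263 + 25) = -606/288 = -606*1/288 = -101/48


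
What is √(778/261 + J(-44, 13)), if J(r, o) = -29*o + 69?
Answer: I*√2308690/87 ≈ 17.465*I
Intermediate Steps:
J(r, o) = 69 - 29*o
√(778/261 + J(-44, 13)) = √(778/261 + (69 - 29*13)) = √(778*(1/261) + (69 - 377)) = √(778/261 - 308) = √(-79610/261) = I*√2308690/87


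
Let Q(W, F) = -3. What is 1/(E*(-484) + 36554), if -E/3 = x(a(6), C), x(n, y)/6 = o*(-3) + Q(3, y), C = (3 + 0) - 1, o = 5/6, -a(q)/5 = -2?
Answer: -1/11362 ≈ -8.8013e-5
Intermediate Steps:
a(q) = 10 (a(q) = -5*(-2) = 10)
o = 5/6 (o = 5*(1/6) = 5/6 ≈ 0.83333)
C = 2 (C = 3 - 1 = 2)
x(n, y) = -33 (x(n, y) = 6*((5/6)*(-3) - 3) = 6*(-5/2 - 3) = 6*(-11/2) = -33)
E = 99 (E = -3*(-33) = 99)
1/(E*(-484) + 36554) = 1/(99*(-484) + 36554) = 1/(-47916 + 36554) = 1/(-11362) = -1/11362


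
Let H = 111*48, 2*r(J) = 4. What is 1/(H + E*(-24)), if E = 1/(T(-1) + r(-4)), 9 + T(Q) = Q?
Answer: 1/5331 ≈ 0.00018758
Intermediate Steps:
r(J) = 2 (r(J) = (1/2)*4 = 2)
T(Q) = -9 + Q
E = -1/8 (E = 1/((-9 - 1) + 2) = 1/(-10 + 2) = 1/(-8) = -1/8 ≈ -0.12500)
H = 5328
1/(H + E*(-24)) = 1/(5328 - 1/8*(-24)) = 1/(5328 + 3) = 1/5331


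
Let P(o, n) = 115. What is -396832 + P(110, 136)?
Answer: -396717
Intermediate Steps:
-396832 + P(110, 136) = -396832 + 115 = -396717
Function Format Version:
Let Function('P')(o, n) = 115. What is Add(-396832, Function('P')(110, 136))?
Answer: -396717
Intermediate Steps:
Add(-396832, Function('P')(110, 136)) = Add(-396832, 115) = -396717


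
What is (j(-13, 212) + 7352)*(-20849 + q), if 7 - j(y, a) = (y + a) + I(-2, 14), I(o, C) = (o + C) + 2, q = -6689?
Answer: -196786548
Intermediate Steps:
I(o, C) = 2 + C + o (I(o, C) = (C + o) + 2 = 2 + C + o)
j(y, a) = -7 - a - y (j(y, a) = 7 - ((y + a) + (2 + 14 - 2)) = 7 - ((a + y) + 14) = 7 - (14 + a + y) = 7 + (-14 - a - y) = -7 - a - y)
(j(-13, 212) + 7352)*(-20849 + q) = ((-7 - 1*212 - 1*(-13)) + 7352)*(-20849 - 6689) = ((-7 - 212 + 13) + 7352)*(-27538) = (-206 + 7352)*(-27538) = 7146*(-27538) = -196786548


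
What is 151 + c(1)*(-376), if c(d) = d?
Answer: -225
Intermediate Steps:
151 + c(1)*(-376) = 151 + 1*(-376) = 151 - 376 = -225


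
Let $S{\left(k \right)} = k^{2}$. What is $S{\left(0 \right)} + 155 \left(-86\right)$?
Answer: $-13330$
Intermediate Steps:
$S{\left(0 \right)} + 155 \left(-86\right) = 0^{2} + 155 \left(-86\right) = 0 - 13330 = -13330$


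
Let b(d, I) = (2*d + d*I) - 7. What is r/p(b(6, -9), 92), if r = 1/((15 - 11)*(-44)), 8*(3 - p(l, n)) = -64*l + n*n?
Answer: 1/254672 ≈ 3.9266e-6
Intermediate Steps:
b(d, I) = -7 + 2*d + I*d (b(d, I) = (2*d + I*d) - 7 = -7 + 2*d + I*d)
p(l, n) = 3 + 8*l - n²/8 (p(l, n) = 3 - (-64*l + n*n)/8 = 3 - (-64*l + n²)/8 = 3 - (n² - 64*l)/8 = 3 + (8*l - n²/8) = 3 + 8*l - n²/8)
r = -1/176 (r = 1/(4*(-44)) = 1/(-176) = -1/176 ≈ -0.0056818)
r/p(b(6, -9), 92) = -1/(176*(3 + 8*(-7 + 2*6 - 9*6) - ⅛*92²)) = -1/(176*(3 + 8*(-7 + 12 - 54) - ⅛*8464)) = -1/(176*(3 + 8*(-49) - 1058)) = -1/(176*(3 - 392 - 1058)) = -1/176/(-1447) = -1/176*(-1/1447) = 1/254672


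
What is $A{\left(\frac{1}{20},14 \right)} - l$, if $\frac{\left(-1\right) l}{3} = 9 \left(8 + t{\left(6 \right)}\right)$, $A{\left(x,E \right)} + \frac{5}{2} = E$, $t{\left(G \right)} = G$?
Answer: $\frac{779}{2} \approx 389.5$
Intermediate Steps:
$A{\left(x,E \right)} = - \frac{5}{2} + E$
$l = -378$ ($l = - 3 \cdot 9 \left(8 + 6\right) = - 3 \cdot 9 \cdot 14 = \left(-3\right) 126 = -378$)
$A{\left(\frac{1}{20},14 \right)} - l = \left(- \frac{5}{2} + 14\right) - -378 = \frac{23}{2} + 378 = \frac{779}{2}$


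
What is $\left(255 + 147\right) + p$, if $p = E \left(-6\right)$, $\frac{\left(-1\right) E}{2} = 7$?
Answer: $486$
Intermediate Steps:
$E = -14$ ($E = \left(-2\right) 7 = -14$)
$p = 84$ ($p = \left(-14\right) \left(-6\right) = 84$)
$\left(255 + 147\right) + p = \left(255 + 147\right) + 84 = 402 + 84 = 486$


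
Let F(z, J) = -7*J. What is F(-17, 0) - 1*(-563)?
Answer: 563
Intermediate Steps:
F(-17, 0) - 1*(-563) = -7*0 - 1*(-563) = 0 + 563 = 563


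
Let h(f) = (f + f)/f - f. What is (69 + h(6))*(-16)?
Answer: -1040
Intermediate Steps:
h(f) = 2 - f (h(f) = (2*f)/f - f = 2 - f)
(69 + h(6))*(-16) = (69 + (2 - 1*6))*(-16) = (69 + (2 - 6))*(-16) = (69 - 4)*(-16) = 65*(-16) = -1040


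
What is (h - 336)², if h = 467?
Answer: 17161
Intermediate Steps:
(h - 336)² = (467 - 336)² = 131² = 17161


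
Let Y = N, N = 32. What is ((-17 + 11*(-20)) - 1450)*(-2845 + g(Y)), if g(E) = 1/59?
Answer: 283169698/59 ≈ 4.7995e+6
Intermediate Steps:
Y = 32
g(E) = 1/59
((-17 + 11*(-20)) - 1450)*(-2845 + g(Y)) = ((-17 + 11*(-20)) - 1450)*(-2845 + 1/59) = ((-17 - 220) - 1450)*(-167854/59) = (-237 - 1450)*(-167854/59) = -1687*(-167854/59) = 283169698/59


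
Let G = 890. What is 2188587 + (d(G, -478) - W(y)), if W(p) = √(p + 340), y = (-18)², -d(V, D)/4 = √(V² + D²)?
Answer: 2188587 - 8*√255146 - 2*√166 ≈ 2.1845e+6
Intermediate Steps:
d(V, D) = -4*√(D² + V²) (d(V, D) = -4*√(V² + D²) = -4*√(D² + V²))
y = 324
W(p) = √(340 + p)
2188587 + (d(G, -478) - W(y)) = 2188587 + (-4*√((-478)² + 890²) - √(340 + 324)) = 2188587 + (-4*√(228484 + 792100) - √664) = 2188587 + (-8*√255146 - 2*√166) = 2188587 - 8*√255146 - 2*√166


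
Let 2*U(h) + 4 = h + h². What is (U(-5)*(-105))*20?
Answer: -16800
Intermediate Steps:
U(h) = -2 + h/2 + h²/2 (U(h) = -2 + (h + h²)/2 = -2 + (h/2 + h²/2) = -2 + h/2 + h²/2)
(U(-5)*(-105))*20 = ((-2 + (½)*(-5) + (½)*(-5)²)*(-105))*20 = ((-2 - 5/2 + (½)*25)*(-105))*20 = ((-2 - 5/2 + 25/2)*(-105))*20 = (8*(-105))*20 = -840*20 = -16800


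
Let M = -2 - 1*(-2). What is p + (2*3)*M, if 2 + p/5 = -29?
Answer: -155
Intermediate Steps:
p = -155 (p = -10 + 5*(-29) = -10 - 145 = -155)
M = 0 (M = -2 + 2 = 0)
p + (2*3)*M = -155 + (2*3)*0 = -155 + 6*0 = -155 + 0 = -155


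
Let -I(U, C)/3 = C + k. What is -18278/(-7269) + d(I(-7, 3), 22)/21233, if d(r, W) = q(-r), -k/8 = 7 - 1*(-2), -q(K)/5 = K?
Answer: 395620189/154342677 ≈ 2.5633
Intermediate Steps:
q(K) = -5*K
k = -72 (k = -8*(7 - 1*(-2)) = -8*(7 + 2) = -8*9 = -72)
I(U, C) = 216 - 3*C (I(U, C) = -3*(C - 72) = -3*(-72 + C) = 216 - 3*C)
d(r, W) = 5*r (d(r, W) = -(-5)*r = 5*r)
-18278/(-7269) + d(I(-7, 3), 22)/21233 = -18278/(-7269) + (5*(216 - 3*3))/21233 = -18278*(-1/7269) + (5*(216 - 9))*(1/21233) = 18278/7269 + (5*207)*(1/21233) = 18278/7269 + 1035*(1/21233) = 18278/7269 + 1035/21233 = 395620189/154342677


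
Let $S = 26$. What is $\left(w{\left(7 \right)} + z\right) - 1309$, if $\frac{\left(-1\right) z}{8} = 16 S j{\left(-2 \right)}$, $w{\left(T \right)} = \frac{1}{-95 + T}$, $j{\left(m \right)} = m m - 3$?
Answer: $- \frac{408057}{88} \approx -4637.0$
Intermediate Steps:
$j{\left(m \right)} = -3 + m^{2}$ ($j{\left(m \right)} = m^{2} - 3 = -3 + m^{2}$)
$z = -3328$ ($z = - 8 \cdot 16 \cdot 26 \left(-3 + \left(-2\right)^{2}\right) = - 8 \cdot 416 \left(-3 + 4\right) = - 8 \cdot 416 \cdot 1 = \left(-8\right) 416 = -3328$)
$\left(w{\left(7 \right)} + z\right) - 1309 = \left(\frac{1}{-95 + 7} - 3328\right) - 1309 = \left(\frac{1}{-88} - 3328\right) - 1309 = \left(- \frac{1}{88} - 3328\right) - 1309 = - \frac{292865}{88} - 1309 = - \frac{408057}{88}$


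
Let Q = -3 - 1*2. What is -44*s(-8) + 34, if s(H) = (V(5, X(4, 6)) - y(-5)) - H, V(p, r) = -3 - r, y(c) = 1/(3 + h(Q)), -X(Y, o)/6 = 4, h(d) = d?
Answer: -1264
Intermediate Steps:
Q = -5 (Q = -3 - 2 = -5)
X(Y, o) = -24 (X(Y, o) = -6*4 = -24)
y(c) = -½ (y(c) = 1/(3 - 5) = 1/(-2) = -½)
s(H) = 43/2 - H (s(H) = ((-3 - 1*(-24)) - 1*(-½)) - H = ((-3 + 24) + ½) - H = (21 + ½) - H = 43/2 - H)
-44*s(-8) + 34 = -44*(43/2 - 1*(-8)) + 34 = -44*(43/2 + 8) + 34 = -44*59/2 + 34 = -1298 + 34 = -1264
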